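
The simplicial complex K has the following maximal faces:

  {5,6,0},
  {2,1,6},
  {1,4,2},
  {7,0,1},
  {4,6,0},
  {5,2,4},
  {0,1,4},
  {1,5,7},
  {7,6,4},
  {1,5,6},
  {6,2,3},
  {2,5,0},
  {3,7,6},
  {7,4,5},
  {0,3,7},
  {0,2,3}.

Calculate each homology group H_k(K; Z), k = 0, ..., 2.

Take the total order 0 < 1 < 2 < 3 < 4 < 5 < 6 < 7 on the vertex set. Then K (dimension 2) consists of the simplices:

  0-simplices (8): [0], [1], [2], [3], [4], [5], [6], [7]
  1-simplices (24): (24 of them)
  2-simplices (16): [0,1,4], [0,1,7], [0,2,3], [0,2,5], [0,3,7], [0,4,6], [0,5,6], [1,2,4], [1,2,6], [1,5,6], [1,5,7], [2,3,6], [2,4,5], [3,6,7], [4,5,7], [4,6,7]

Hence C_0 ≅ Z^8, C_1 ≅ Z^24, C_2 ≅ Z^16.

Boundary ∂_1: C_1 → C_0 sends each edge [p,q] (with p < q) to q − p. For instance
  ∂[2,5] = [5] − [2].
The resulting 8×24 matrix has rank 7, and its Smith normal form has invariant factors (1,1,1,1,1,1,1).

The boundary map ∂_2: C_2 → C_1 sends each 2-simplex [p,q,r] to [q,r] − [p,r] + [p,q]. For instance
  ∂[0,2,3] = [2,3] − [0,3] + [0,2],
  ∂[1,2,6] = [2,6] − [1,6] + [1,2].
As a 24×16 matrix over Z this has rank 15, with invariant factors (1,1,1,1,1,1,1,1,1,1,1,1,1,1,1).

Now H_k = ker ∂_k / im ∂_{k+1}, so:

  H_0: rank C_0 − rank ∂_1 = 8 − 7 = 1, and the invariant factors of ∂_1 are all 1, so H_0 = Z.
  H_1: rank ker ∂_1 − rank ∂_2 = (24 − 7) − 15 = 2, and the invariant factors of ∂_2 are all 1, so H_1 = Z^2.
  H_2: rank ker ∂_2 − rank ∂_3 = (16 − 15) − 0 = 1, and there is no ∂_3, so H_2 = Z.

H_0 ≅ Z,  H_1 ≅ Z^2,  H_2 ≅ Z.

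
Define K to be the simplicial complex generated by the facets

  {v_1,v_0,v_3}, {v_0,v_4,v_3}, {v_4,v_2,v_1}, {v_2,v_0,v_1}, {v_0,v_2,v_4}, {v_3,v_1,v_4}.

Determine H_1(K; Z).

We work with the vertex ordering v_0 < v_1 < v_2 < v_3 < v_4. The simplices of K, each written with vertices in increasing order, are:

  0-simplices (5): [v_0], [v_1], [v_2], [v_3], [v_4]
  1-simplices (9): [v_0,v_1], [v_0,v_2], [v_0,v_3], [v_0,v_4], [v_1,v_2], [v_1,v_3], [v_1,v_4], [v_2,v_4], [v_3,v_4]
  2-simplices (6): [v_0,v_1,v_2], [v_0,v_1,v_3], [v_0,v_2,v_4], [v_0,v_3,v_4], [v_1,v_2,v_4], [v_1,v_3,v_4]

so the chain groups are C_0 ≅ Z^5, C_1 ≅ Z^9, C_2 ≅ Z^6.

The boundary map ∂_1: C_1 → C_0 is given by ∂[p,q] = [q] − [p].
The 5×9 boundary matrix has rank 4 and Smith normal form diag(1,1,1,1).

Boundary ∂_2: C_2 → C_1 maps a triangle to the signed sum of its edges. For instance
  ∂[v_1,v_3,v_4] = [v_3,v_4] − [v_1,v_4] + [v_1,v_3],
  ∂[v_1,v_2,v_4] = [v_2,v_4] − [v_1,v_4] + [v_1,v_2].
The resulting 9×6 matrix has rank 5, and its Smith normal form has invariant factors (1,1,1,1,1).

Reading off H_k = ker ∂_k / im ∂_{k+1}:

  H_1: rank ker ∂_1 − rank ∂_2 = (9 − 4) − 5 = 0, and the invariant factors of ∂_2 are all 1, so H_1 ≅ 0.

(K is a triangulation of the 2-sphere S^2.)

H_1 = 0.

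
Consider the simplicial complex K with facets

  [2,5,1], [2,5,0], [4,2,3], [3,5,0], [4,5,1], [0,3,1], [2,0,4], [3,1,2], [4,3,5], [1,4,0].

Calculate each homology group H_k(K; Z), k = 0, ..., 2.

Fix the vertex order 0 < 1 < 2 < 3 < 4 < 5 and write every simplex with vertices in increasing order. Then dim K = 2 and the simplices of K are:

  0-simplices (6): [0], [1], [2], [3], [4], [5]
  1-simplices (15): [0,1], [0,2], [0,3], [0,4], [0,5], [1,2], [1,3], [1,4], [1,5], [2,3], [2,4], [2,5], [3,4], [3,5], [4,5]
  2-simplices (10): [0,1,3], [0,1,4], [0,2,4], [0,2,5], [0,3,5], [1,2,3], [1,2,5], [1,4,5], [2,3,4], [3,4,5]

giving chain groups C_0 ≅ Z^6, C_1 ≅ Z^15, C_2 ≅ Z^10.

Boundary ∂_1: C_1 → C_0 sends each edge [p,q] (with p < q) to q − p.
As a 6×15 matrix over Z this has rank 5, with invariant factors (1,1,1,1,1).

The boundary map ∂_2: C_2 → C_1 sends each 2-simplex [p,q,r] to [q,r] − [p,r] + [p,q]. For instance
  ∂[1,2,3] = [2,3] − [1,3] + [1,2],
  ∂[0,1,4] = [1,4] − [0,4] + [0,1].
As a 15×10 matrix over Z this has rank 10, with invariant factors (1,1,1,1,1,1,1,1,1,2).

Reading off H_k = ker ∂_k / im ∂_{k+1}:

  H_0: rank C_0 − rank ∂_1 = 6 − 5 = 1, and the invariant factors of ∂_1 are all 1, so H_0 = Z.
  H_1: rank ker ∂_1 − rank ∂_2 = (15 − 5) − 10 = 0, and ∂_2 has invariant factor 2 > 1, so H_1 = Z/2.
  H_2: rank ker ∂_2 − rank ∂_3 = (10 − 10) − 0 = 0, and there is no ∂_3, so H_2 = 0.

As a check, the Euler characteristic is 6 − 15 + 10 = 1, which agrees with 1 − 0 + 0 = 1.

H_0 = Z,  H_1 = Z/2,  H_2 = 0.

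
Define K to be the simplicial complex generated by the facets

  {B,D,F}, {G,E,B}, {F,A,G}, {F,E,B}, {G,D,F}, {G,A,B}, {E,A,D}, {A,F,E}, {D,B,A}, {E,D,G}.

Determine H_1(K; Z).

H_1 = Z/2Z.

K has 6 vertices, 15 edges, 10 triangles.
rank ∂_1 = 5, rank ∂_2 = 10 ⇒ b_1 = 15 − 5 − 10 = 0; ∂_2 has invariant factor(s) [2] giving torsion. So H_1 = Z/2Z.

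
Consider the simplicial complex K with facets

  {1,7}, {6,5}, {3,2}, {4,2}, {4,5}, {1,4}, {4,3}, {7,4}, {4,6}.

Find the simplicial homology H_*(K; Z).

H_0 = Z,  H_1 = Z^3.

Take the total order 1 < 2 < 3 < 4 < 5 < 6 < 7 on the vertex set. Then K (dimension 1) consists of the simplices:

  0-simplices (7): [1], [2], [3], [4], [5], [6], [7]
  1-simplices (9): [1,4], [1,7], [2,3], [2,4], [3,4], [4,5], [4,6], [4,7], [5,6]

so the chain groups are C_0 ≅ Z^7, C_1 ≅ Z^9.

∂_1: C_1 → C_0 sends each edge [p,q] (with p < q) to q − p. For instance
  ∂[5,6] = [6] − [5].
As a 7×9 matrix over Z this has rank 6, with invariant factors (1,1,1,1,1,1).

Reading off H_k = ker ∂_k / im ∂_{k+1}:

  H_0: rank C_0 − rank ∂_1 = 7 − 6 = 1, and the invariant factors of ∂_1 are all 1, so H_0 ≅ Z.
  H_1: rank ker ∂_1 − rank ∂_2 = (9 − 6) − 0 = 3, and there is no ∂_2, so H_1 ≅ Z^3.

(K is a triangulation of a wedge of 3 circles.)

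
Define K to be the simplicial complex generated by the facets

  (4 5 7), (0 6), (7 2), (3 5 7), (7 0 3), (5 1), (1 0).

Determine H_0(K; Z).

H_0 ≅ Z.

Take the total order 0 < 1 < 2 < 3 < 4 < 5 < 6 < 7 on the vertex set. Then K (dimension 2) consists of the simplices:

  0-simplices (8): [0], [1], [2], [3], [4], [5], [6], [7]
  1-simplices (11): [0,1], [0,3], [0,6], [0,7], [1,5], [2,7], [3,5], [3,7], [4,5], [4,7], [5,7]
  2-simplices (3): [0,3,7], [3,5,7], [4,5,7]

giving chain groups C_0 ≅ Z^8, C_1 ≅ Z^11, C_2 ≅ Z^3.

∂_1: C_1 → C_0 is given by ∂[p,q] = [q] − [p]. For instance
  ∂[2,7] = [7] − [2].
As a 8×11 matrix over Z this has rank 7, with invariant factors (1,1,1,1,1,1,1).

Boundary ∂_2: C_2 → C_1 maps a triangle to the signed sum of its edges. For instance
  ∂[4,5,7] = [5,7] − [4,7] + [4,5],
  ∂[0,3,7] = [3,7] − [0,7] + [0,3].
The resulting 11×3 matrix has rank 3, and its Smith normal form has invariant factors (1,1,1).

Reading off H_k = ker ∂_k / im ∂_{k+1}:

  H_0: rank C_0 − rank ∂_1 = 8 − 7 = 1, and the invariant factors of ∂_1 are all 1, so H_0 = Z.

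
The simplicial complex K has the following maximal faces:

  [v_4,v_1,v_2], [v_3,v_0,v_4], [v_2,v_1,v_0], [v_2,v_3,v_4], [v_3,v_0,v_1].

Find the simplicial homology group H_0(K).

Order the vertices as v_0 < v_1 < v_2 < v_3 < v_4. Listing each simplex with vertices in this order, K has dimension 2 with simplices:

  0-simplices (5): [v_0], [v_1], [v_2], [v_3], [v_4]
  1-simplices (10): [v_0,v_1], [v_0,v_2], [v_0,v_3], [v_0,v_4], [v_1,v_2], [v_1,v_3], [v_1,v_4], [v_2,v_3], [v_2,v_4], [v_3,v_4]
  2-simplices (5): [v_0,v_1,v_2], [v_0,v_1,v_3], [v_0,v_3,v_4], [v_1,v_2,v_4], [v_2,v_3,v_4]

giving chain groups C_0 ≅ Z^5, C_1 ≅ Z^10, C_2 ≅ Z^5.

The boundary map ∂_1: C_1 → C_0 sends each edge [p,q] (with p < q) to q − p. For instance
  ∂[v_0,v_3] = [v_3] − [v_0].
This gives a 5×10 integer matrix of rank 4; reducing to Smith normal form yields diagonal entries (1,1,1,1).

The boundary map ∂_2: C_2 → C_1 maps a triangle to the signed sum of its edges. For instance
  ∂[v_2,v_3,v_4] = [v_3,v_4] − [v_2,v_4] + [v_2,v_3],
  ∂[v_1,v_2,v_4] = [v_2,v_4] − [v_1,v_4] + [v_1,v_2].
This gives a 10×5 integer matrix of rank 5; reducing to Smith normal form yields diagonal entries (1,1,1,1,1).

From H_k ≅ ker(∂_k) / im(∂_{k+1}) we obtain:

  H_0: rank C_0 − rank ∂_1 = 5 − 4 = 1, and the invariant factors of ∂_1 are all 1, so H_0 ≅ Z.

H_0 = Z.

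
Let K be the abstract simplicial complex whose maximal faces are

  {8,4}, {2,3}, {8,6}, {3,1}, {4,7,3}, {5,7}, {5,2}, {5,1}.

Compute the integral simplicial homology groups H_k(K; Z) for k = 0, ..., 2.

H_0 = Z,  H_1 = Z^2,  H_2 = 0.

Fix the vertex order 1 < 2 < 3 < 4 < 5 < 6 < 7 < 8 and write every simplex with vertices in increasing order. Then dim K = 2 and the simplices of K are:

  0-simplices (8): [1], [2], [3], [4], [5], [6], [7], [8]
  1-simplices (10): [1,3], [1,5], [2,3], [2,5], [3,4], [3,7], [4,7], [4,8], [5,7], [6,8]
  2-simplices (1): [3,4,7]

giving chain groups C_0 ≅ Z^8, C_1 ≅ Z^10, C_2 ≅ Z^1.

∂_1: C_1 → C_0 sends each edge [p,q] (with p < q) to q − p. For instance
  ∂[3,4] = [4] − [3].
This gives a 8×10 integer matrix of rank 7; reducing to Smith normal form yields diagonal entries (1,1,1,1,1,1,1).

The boundary map ∂_2: C_2 → C_1 maps a triangle to the signed sum of its edges. For instance
  ∂[3,4,7] = [4,7] − [3,7] + [3,4].
As a 10×1 matrix over Z this has rank 1, with invariant factors (1).

Now H_k = ker ∂_k / im ∂_{k+1}, so:

  H_0: rank C_0 − rank ∂_1 = 8 − 7 = 1, and the invariant factors of ∂_1 are all 1, so H_0 = Z.
  H_1: rank ker ∂_1 − rank ∂_2 = (10 − 7) − 1 = 2, and the invariant factors of ∂_2 are all 1, so H_1 = Z^2.
  H_2: rank ker ∂_2 − rank ∂_3 = (1 − 1) − 0 = 0, and there is no ∂_3, so H_2 = 0.

As a check, the Euler characteristic is 8 − 10 + 1 = -1, which agrees with 1 − 2 + 0 = -1.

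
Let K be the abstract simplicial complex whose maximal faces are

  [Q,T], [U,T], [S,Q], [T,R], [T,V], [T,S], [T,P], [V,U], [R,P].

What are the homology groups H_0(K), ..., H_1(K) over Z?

Fix the vertex order P < Q < R < S < T < U < V and write every simplex with vertices in increasing order. Then dim K = 1 and the simplices of K are:

  0-simplices (7): P, Q, R, S, T, U, V
  1-simplices (9): PR, PT, QS, QT, RT, ST, TU, TV, UV

so the chain groups are C_0 ≅ Z^7, C_1 ≅ Z^9.

Boundary ∂_1: C_1 → C_0 sends each edge [p,q] (with p < q) to q − p.
As a 7×9 matrix over Z this has rank 6, with invariant factors (1,1,1,1,1,1).

Computing H_k = (kernel of ∂_k) / (image of ∂_{k+1}):

  H_0: rank C_0 − rank ∂_1 = 7 − 6 = 1, and the invariant factors of ∂_1 are all 1, so H_0 = Z.
  H_1: rank ker ∂_1 − rank ∂_2 = (9 − 6) − 0 = 3, and there is no ∂_2, so H_1 = Z^3.

H_0 ≅ Z,  H_1 ≅ Z^3.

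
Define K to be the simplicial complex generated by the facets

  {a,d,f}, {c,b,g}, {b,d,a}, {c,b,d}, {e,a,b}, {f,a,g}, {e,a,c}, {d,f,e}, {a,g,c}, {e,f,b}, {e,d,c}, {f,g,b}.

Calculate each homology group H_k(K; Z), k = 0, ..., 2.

Fix the vertex order a < b < c < d < e < f < g and write every simplex with vertices in increasing order. Then dim K = 2 and the simplices of K are:

  0-simplices (7): a, b, c, d, e, f, g
  1-simplices (18): ab, ac, ad, ae, af, ag, bc, bd, be, bf, bg, cd, ce, cg, de, df, ef, fg
  2-simplices (12): abd, abe, ace, acg, adf, afg, bcd, bcg, bef, bfg, cde, def

giving chain groups C_0 ≅ Z^7, C_1 ≅ Z^18, C_2 ≅ Z^12.

∂_1: C_1 → C_0 maps an edge to its endpoints' difference, ∂[p,q] = q − p. For instance
  ∂ae = e − a.
The 7×18 boundary matrix has rank 6 and Smith normal form diag(1,1,1,1,1,1).

Boundary ∂_2: C_2 → C_1 maps a triangle to the signed sum of its edges. For instance
  ∂acg = cg − ag + ac,
  ∂ace = ce − ae + ac.
This gives a 18×12 integer matrix of rank 12; reducing to Smith normal form yields diagonal entries (1,1,1,1,1,1,1,1,1,1,1,2).

Now H_k = ker ∂_k / im ∂_{k+1}, so:

  H_0: rank C_0 − rank ∂_1 = 7 − 6 = 1, and the invariant factors of ∂_1 are all 1, so H_0 = Z.
  H_1: rank ker ∂_1 − rank ∂_2 = (18 − 6) − 12 = 0, and ∂_2 has invariant factor 2 > 1, so H_1 = Z/2.
  H_2: rank ker ∂_2 − rank ∂_3 = (12 − 12) − 0 = 0, and there is no ∂_3, so H_2 = 0.

H_0 = Z,  H_1 = Z/2,  H_2 = 0.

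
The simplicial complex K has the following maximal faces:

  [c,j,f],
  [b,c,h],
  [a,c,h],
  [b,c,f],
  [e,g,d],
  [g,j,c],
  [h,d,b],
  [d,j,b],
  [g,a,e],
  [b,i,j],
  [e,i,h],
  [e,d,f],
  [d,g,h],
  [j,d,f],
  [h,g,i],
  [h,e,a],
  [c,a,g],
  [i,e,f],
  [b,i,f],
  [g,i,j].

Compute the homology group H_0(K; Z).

H_0 = Z.

Fix the vertex order a < b < c < d < e < f < g < h < i < j and write every simplex with vertices in increasing order. Then dim K = 2 and the simplices of K are:

  0-simplices (10): a, b, c, d, e, f, g, h, i, j
  1-simplices (30): ac, ae, ag, ah, bc, bd, bf, bh, bi, bj, cf, cg, ch, cj, de, df, dg, dh, dj, ef, eg, eh, ei, fi, fj, gh, gi, gj, hi, ij
  2-simplices (20): acg, ach, aeg, aeh, bcf, bch, bdh, bdj, bfi, bij, cfj, cgj, def, deg, dfj, dgh, efi, ehi, ghi, gij

giving chain groups C_0 ≅ Z^10, C_1 ≅ Z^30, C_2 ≅ Z^20.

Boundary ∂_1: C_1 → C_0 sends each edge [p,q] (with p < q) to q − p.
As a 10×30 matrix over Z this has rank 9, with invariant factors (1,1,1,1,1,1,1,1,1).

The boundary map ∂_2: C_2 → C_1 acts by ∂[p,q,r] = [q,r] − [p,r] + [p,q]. For instance
  ∂def = ef − df + de,
  ∂bfi = fi − bi + bf.
The resulting 30×20 matrix has rank 20, and its Smith normal form has invariant factors (1,1,1,1,1,1,1,1,1,1,1,1,1,1,1,1,1,1,1,2).

Computing H_k = (kernel of ∂_k) / (image of ∂_{k+1}):

  H_0: rank C_0 − rank ∂_1 = 10 − 9 = 1, and the invariant factors of ∂_1 are all 1, so H_0 ≅ Z.

(K is a triangulation of the Klein bottle.)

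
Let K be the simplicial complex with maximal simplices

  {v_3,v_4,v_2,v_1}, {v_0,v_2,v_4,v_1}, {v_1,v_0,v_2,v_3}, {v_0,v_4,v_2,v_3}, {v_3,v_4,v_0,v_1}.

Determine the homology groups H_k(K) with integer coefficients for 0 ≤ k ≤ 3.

Order the vertices as v_0 < v_1 < v_2 < v_3 < v_4. Listing each simplex with vertices in this order, K has dimension 3 with simplices:

  0-simplices (5): [v_0], [v_1], [v_2], [v_3], [v_4]
  1-simplices (10): [v_0,v_1], [v_0,v_2], [v_0,v_3], [v_0,v_4], [v_1,v_2], [v_1,v_3], [v_1,v_4], [v_2,v_3], [v_2,v_4], [v_3,v_4]
  2-simplices (10): [v_0,v_1,v_2], [v_0,v_1,v_3], [v_0,v_1,v_4], [v_0,v_2,v_3], [v_0,v_2,v_4], [v_0,v_3,v_4], [v_1,v_2,v_3], [v_1,v_2,v_4], [v_1,v_3,v_4], [v_2,v_3,v_4]
  3-simplices (5): [v_0,v_1,v_2,v_3], [v_0,v_1,v_2,v_4], [v_0,v_1,v_3,v_4], [v_0,v_2,v_3,v_4], [v_1,v_2,v_3,v_4]

giving chain groups C_0 ≅ Z^5, C_1 ≅ Z^10, C_2 ≅ Z^10, C_3 ≅ Z^5.

∂_1: C_1 → C_0 sends each edge [p,q] (with p < q) to q − p. For instance
  ∂[v_0,v_3] = [v_3] − [v_0].
The 5×10 boundary matrix has rank 4 and Smith normal form diag(1,1,1,1).

Boundary ∂_2: C_2 → C_1 sends each 2-simplex [p,q,r] to [q,r] − [p,r] + [p,q]. For instance
  ∂[v_0,v_2,v_4] = [v_2,v_4] − [v_0,v_4] + [v_0,v_2],
  ∂[v_1,v_3,v_4] = [v_3,v_4] − [v_1,v_4] + [v_1,v_3].
As a 10×10 matrix over Z this has rank 6, with invariant factors (1,1,1,1,1,1).

∂_3: C_3 → C_2 sends each 3-simplex σ to the alternating sum Σ_i (−1)^i (σ with its i-th vertex removed). For instance
  ∂[v_0,v_2,v_3,v_4] = [v_2,v_3,v_4] − [v_0,v_3,v_4] + [v_0,v_2,v_4] − [v_0,v_2,v_3],
  ∂[v_0,v_1,v_2,v_4] = [v_1,v_2,v_4] − [v_0,v_2,v_4] + [v_0,v_1,v_4] − [v_0,v_1,v_2].
The resulting 10×5 matrix has rank 4, and its Smith normal form has invariant factors (1,1,1,1).

Computing H_k = (kernel of ∂_k) / (image of ∂_{k+1}):

  H_0: rank C_0 − rank ∂_1 = 5 − 4 = 1, and the invariant factors of ∂_1 are all 1, so H_0 = Z.
  H_1: rank ker ∂_1 − rank ∂_2 = (10 − 4) − 6 = 0, and the invariant factors of ∂_2 are all 1, so H_1 = 0.
  H_2: rank ker ∂_2 − rank ∂_3 = (10 − 6) − 4 = 0, and the invariant factors of ∂_3 are all 1, so H_2 = 0.
  H_3: rank ker ∂_3 − rank ∂_4 = (5 − 4) − 0 = 1, and there is no ∂_4, so H_3 = Z.

(K is a triangulation of the 3-sphere S^3.)

H_0 ≅ Z,  H_1 = 0,  H_2 = 0,  H_3 ≅ Z.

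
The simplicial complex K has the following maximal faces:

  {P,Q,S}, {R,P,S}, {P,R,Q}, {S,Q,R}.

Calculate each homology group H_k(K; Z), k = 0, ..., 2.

Order the vertices as P < Q < R < S. Listing each simplex with vertices in this order, K has dimension 2 with simplices:

  0-simplices (4): P, Q, R, S
  1-simplices (6): PQ, PR, PS, QR, QS, RS
  2-simplices (4): PQR, PQS, PRS, QRS

so the chain groups are C_0 ≅ Z^4, C_1 ≅ Z^6, C_2 ≅ Z^4.

Boundary ∂_1: C_1 → C_0 maps an edge to its endpoints' difference, ∂[p,q] = q − p.
The 4×6 boundary matrix has rank 3 and Smith normal form diag(1,1,1).

∂_2: C_2 → C_1 maps a triangle to the signed sum of its edges. For instance
  ∂PQS = QS − PS + PQ,
  ∂PRS = RS − PS + PR.
The 6×4 boundary matrix has rank 3 and Smith normal form diag(1,1,1).

Computing H_k = (kernel of ∂_k) / (image of ∂_{k+1}):

  H_0: rank C_0 − rank ∂_1 = 4 − 3 = 1, and the invariant factors of ∂_1 are all 1, so H_0 = Z.
  H_1: rank ker ∂_1 − rank ∂_2 = (6 − 3) − 3 = 0, and the invariant factors of ∂_2 are all 1, so H_1 = 0.
  H_2: rank ker ∂_2 − rank ∂_3 = (4 − 3) − 0 = 1, and there is no ∂_3, so H_2 = Z.

H_0 ≅ Z,  H_1 = 0,  H_2 ≅ Z.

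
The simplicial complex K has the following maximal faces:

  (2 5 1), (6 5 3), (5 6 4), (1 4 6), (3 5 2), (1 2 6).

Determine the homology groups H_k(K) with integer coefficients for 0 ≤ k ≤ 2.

H_0 = Z,  H_1 = Z,  H_2 = 0.

Take the total order 1 < 2 < 3 < 4 < 5 < 6 on the vertex set. Then K (dimension 2) consists of the simplices:

  0-simplices (6): [1], [2], [3], [4], [5], [6]
  1-simplices (12): [1,2], [1,4], [1,5], [1,6], [2,3], [2,5], [2,6], [3,5], [3,6], [4,5], [4,6], [5,6]
  2-simplices (6): [1,2,5], [1,2,6], [1,4,6], [2,3,5], [3,5,6], [4,5,6]

giving chain groups C_0 ≅ Z^6, C_1 ≅ Z^12, C_2 ≅ Z^6.

∂_1: C_1 → C_0 maps an edge to its endpoints' difference, ∂[p,q] = q − p.
The resulting 6×12 matrix has rank 5, and its Smith normal form has invariant factors (1,1,1,1,1).

The boundary map ∂_2: C_2 → C_1 acts by ∂[p,q,r] = [q,r] − [p,r] + [p,q]. For instance
  ∂[3,5,6] = [5,6] − [3,6] + [3,5],
  ∂[1,2,6] = [2,6] − [1,6] + [1,2].
This gives a 12×6 integer matrix of rank 6; reducing to Smith normal form yields diagonal entries (1,1,1,1,1,1).

From H_k ≅ ker(∂_k) / im(∂_{k+1}) we obtain:

  H_0: rank C_0 − rank ∂_1 = 6 − 5 = 1, and the invariant factors of ∂_1 are all 1, so H_0 ≅ Z.
  H_1: rank ker ∂_1 − rank ∂_2 = (12 − 5) − 6 = 1, and the invariant factors of ∂_2 are all 1, so H_1 ≅ Z.
  H_2: rank ker ∂_2 − rank ∂_3 = (6 − 6) − 0 = 0, and there is no ∂_3, so H_2 ≅ 0.

(K is a triangulation of the cylinder S^1 x I.)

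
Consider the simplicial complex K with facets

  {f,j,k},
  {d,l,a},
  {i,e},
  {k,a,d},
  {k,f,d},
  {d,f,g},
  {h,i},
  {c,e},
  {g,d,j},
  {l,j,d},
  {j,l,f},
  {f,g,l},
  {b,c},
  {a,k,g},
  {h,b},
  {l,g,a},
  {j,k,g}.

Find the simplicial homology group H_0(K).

We work with the vertex ordering a < b < c < d < e < f < g < h < i < j < k < l. The simplices of K, each written with vertices in increasing order, are:

  0-simplices (12): a, b, c, d, e, f, g, h, i, j, k, l
  1-simplices (23): ad, ag, ak, al, bc, bh, ce, df, dg, dj, dk, dl, ei, fg, fj, fk, fl, gj, gk, gl, hi, jk, jl
  2-simplices (12): adk, adl, agk, agl, dfg, dfk, dgj, djl, fgl, fjk, fjl, gjk

giving chain groups C_0 ≅ Z^12, C_1 ≅ Z^23, C_2 ≅ Z^12.

The boundary map ∂_1: C_1 → C_0 is given by ∂[p,q] = [q] − [p].
The 12×23 boundary matrix has rank 10 and Smith normal form diag(1,1,1,1,1,1,1,1,1,1).

The boundary map ∂_2: C_2 → C_1 acts by ∂[p,q,r] = [q,r] − [p,r] + [p,q]. For instance
  ∂dfk = fk − dk + df,
  ∂dgj = gj − dj + dg.
The resulting 23×12 matrix has rank 12, and its Smith normal form has invariant factors (1,1,1,1,1,1,1,1,1,1,1,2).

Now H_k = ker ∂_k / im ∂_{k+1}, so:

  H_0: rank C_0 − rank ∂_1 = 12 − 10 = 2, and the invariant factors of ∂_1 are all 1, so H_0 ≅ Z^2.

H_0 = Z^2.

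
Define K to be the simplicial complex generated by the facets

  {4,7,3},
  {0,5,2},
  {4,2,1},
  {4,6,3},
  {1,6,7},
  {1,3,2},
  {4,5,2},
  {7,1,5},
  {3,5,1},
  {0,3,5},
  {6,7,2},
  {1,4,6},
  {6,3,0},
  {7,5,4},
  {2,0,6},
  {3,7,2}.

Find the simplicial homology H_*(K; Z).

Fix the vertex order 0 < 1 < 2 < 3 < 4 < 5 < 6 < 7 and write every simplex with vertices in increasing order. Then dim K = 2 and the simplices of K are:

  0-simplices (8): [0], [1], [2], [3], [4], [5], [6], [7]
  1-simplices (24): (24 of them)
  2-simplices (16): [0,2,5], [0,2,6], [0,3,5], [0,3,6], [1,2,3], [1,2,4], [1,3,5], [1,4,6], [1,5,7], [1,6,7], [2,3,7], [2,4,5], [2,6,7], [3,4,6], [3,4,7], [4,5,7]

Hence C_0 ≅ Z^8, C_1 ≅ Z^24, C_2 ≅ Z^16.

Boundary ∂_1: C_1 → C_0 is given by ∂[p,q] = [q] − [p]. For instance
  ∂[2,4] = [4] − [2].
This gives a 8×24 integer matrix of rank 7; reducing to Smith normal form yields diagonal entries (1,1,1,1,1,1,1).

Boundary ∂_2: C_2 → C_1 acts by ∂[p,q,r] = [q,r] − [p,r] + [p,q]. For instance
  ∂[2,4,5] = [4,5] − [2,5] + [2,4],
  ∂[1,3,5] = [3,5] − [1,5] + [1,3].
The 24×16 boundary matrix has rank 15 and Smith normal form diag(1,1,1,1,1,1,1,1,1,1,1,1,1,1,1).

Computing H_k = (kernel of ∂_k) / (image of ∂_{k+1}):

  H_0: rank C_0 − rank ∂_1 = 8 − 7 = 1, and the invariant factors of ∂_1 are all 1, so H_0 = Z.
  H_1: rank ker ∂_1 − rank ∂_2 = (24 − 7) − 15 = 2, and the invariant factors of ∂_2 are all 1, so H_1 = Z^2.
  H_2: rank ker ∂_2 − rank ∂_3 = (16 − 15) − 0 = 1, and there is no ∂_3, so H_2 = Z.

As a check, the Euler characteristic is 8 − 24 + 16 = 0, which agrees with 1 − 2 + 1 = 0.

H_0 = Z,  H_1 = Z^2,  H_2 = Z.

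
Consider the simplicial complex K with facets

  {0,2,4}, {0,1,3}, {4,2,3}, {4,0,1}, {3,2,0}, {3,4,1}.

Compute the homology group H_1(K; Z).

H_1 ≅ 0.

Fix the vertex order 0 < 1 < 2 < 3 < 4 and write every simplex with vertices in increasing order. Then dim K = 2 and the simplices of K are:

  0-simplices (5): [0], [1], [2], [3], [4]
  1-simplices (9): [0,1], [0,2], [0,3], [0,4], [1,3], [1,4], [2,3], [2,4], [3,4]
  2-simplices (6): [0,1,3], [0,1,4], [0,2,3], [0,2,4], [1,3,4], [2,3,4]

so the chain groups are C_0 ≅ Z^5, C_1 ≅ Z^9, C_2 ≅ Z^6.

∂_1: C_1 → C_0 maps an edge to its endpoints' difference, ∂[p,q] = q − p.
The 5×9 boundary matrix has rank 4 and Smith normal form diag(1,1,1,1).

Boundary ∂_2: C_2 → C_1 sends each 2-simplex [p,q,r] to [q,r] − [p,r] + [p,q]. For instance
  ∂[0,1,3] = [1,3] − [0,3] + [0,1],
  ∂[0,2,4] = [2,4] − [0,4] + [0,2].
The 9×6 boundary matrix has rank 5 and Smith normal form diag(1,1,1,1,1).

From H_k ≅ ker(∂_k) / im(∂_{k+1}) we obtain:

  H_1: rank ker ∂_1 − rank ∂_2 = (9 − 4) − 5 = 0, and the invariant factors of ∂_2 are all 1, so H_1 ≅ 0.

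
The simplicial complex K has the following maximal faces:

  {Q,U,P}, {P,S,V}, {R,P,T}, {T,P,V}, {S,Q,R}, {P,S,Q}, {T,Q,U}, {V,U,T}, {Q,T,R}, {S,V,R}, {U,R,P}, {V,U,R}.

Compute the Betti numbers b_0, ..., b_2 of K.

b_0 = 1, b_1 = 0, b_2 = 0.

Order the vertices as P < Q < R < S < T < U < V. Listing each simplex with vertices in this order, K has dimension 2 with simplices:

  0-simplices (7): P, Q, R, S, T, U, V
  1-simplices (18): PQ, PR, PS, PT, PU, PV, QR, QS, QT, QU, RS, RT, RU, RV, SV, TU, TV, UV
  2-simplices (12): PQS, PQU, PRT, PRU, PSV, PTV, QRS, QRT, QTU, RSV, RUV, TUV

Hence C_0 ≅ Z^7, C_1 ≅ Z^18, C_2 ≅ Z^12.

Boundary ∂_1: C_1 → C_0 maps an edge to its endpoints' difference, ∂[p,q] = q − p. For instance
  ∂PU = U − P.
The 7×18 boundary matrix has rank 6 and Smith normal form diag(1,1,1,1,1,1).

∂_2: C_2 → C_1 acts by ∂[p,q,r] = [q,r] − [p,r] + [p,q]. For instance
  ∂PSV = SV − PV + PS,
  ∂RUV = UV − RV + RU.
The resulting 18×12 matrix has rank 12, and its Smith normal form has invariant factors (1,1,1,1,1,1,1,1,1,1,1,2).

Now H_k = ker ∂_k / im ∂_{k+1}, so:

  H_0: rank C_0 − rank ∂_1 = 7 − 6 = 1, and the invariant factors of ∂_1 are all 1, so H_0 = Z.
  H_1: rank ker ∂_1 − rank ∂_2 = (18 − 6) − 12 = 0, and ∂_2 has invariant factor 2 > 1, so H_1 = Z/2Z.
  H_2: rank ker ∂_2 − rank ∂_3 = (12 − 12) − 0 = 0, and there is no ∂_3, so H_2 = 0.

(K is a triangulation of the real projective plane RP^2.)

Hence the Betti numbers are b_0 = 1, b_1 = 0, b_2 = 0.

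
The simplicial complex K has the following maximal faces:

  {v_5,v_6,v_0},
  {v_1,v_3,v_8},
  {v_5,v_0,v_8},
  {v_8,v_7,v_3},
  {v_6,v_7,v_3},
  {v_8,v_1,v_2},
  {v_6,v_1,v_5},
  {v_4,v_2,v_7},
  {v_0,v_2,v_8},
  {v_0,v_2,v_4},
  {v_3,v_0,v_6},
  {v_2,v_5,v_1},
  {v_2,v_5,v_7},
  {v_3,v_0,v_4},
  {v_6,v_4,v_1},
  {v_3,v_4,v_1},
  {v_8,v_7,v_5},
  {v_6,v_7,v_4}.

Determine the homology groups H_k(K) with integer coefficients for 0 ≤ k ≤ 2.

Take the total order v_0 < v_1 < v_2 < v_3 < v_4 < v_5 < v_6 < v_7 < v_8 on the vertex set. Then K (dimension 2) consists of the simplices:

  0-simplices (9): [v_0], [v_1], [v_2], [v_3], [v_4], [v_5], [v_6], [v_7], [v_8]
  1-simplices (27): (27 of them)
  2-simplices (18): (18 of them)

Hence C_0 ≅ Z^9, C_1 ≅ Z^27, C_2 ≅ Z^18.

∂_1: C_1 → C_0 is given by ∂[p,q] = [q] − [p].
The 9×27 boundary matrix has rank 8 and Smith normal form diag(1,1,1,1,1,1,1,1).

Boundary ∂_2: C_2 → C_1 acts by ∂[p,q,r] = [q,r] − [p,r] + [p,q]. For instance
  ∂[v_5,v_7,v_8] = [v_7,v_8] − [v_5,v_8] + [v_5,v_7],
  ∂[v_1,v_4,v_6] = [v_4,v_6] − [v_1,v_6] + [v_1,v_4].
The resulting 27×18 matrix has rank 18, and its Smith normal form has invariant factors (1,1,1,1,1,1,1,1,1,1,1,1,1,1,1,1,1,2).

Reading off H_k = ker ∂_k / im ∂_{k+1}:

  H_0: rank C_0 − rank ∂_1 = 9 − 8 = 1, and the invariant factors of ∂_1 are all 1, so H_0 ≅ Z.
  H_1: rank ker ∂_1 − rank ∂_2 = (27 − 8) − 18 = 1, and ∂_2 has invariant factor 2 > 1, so H_1 ≅ Z ⊕ Z/2Z.
  H_2: rank ker ∂_2 − rank ∂_3 = (18 − 18) − 0 = 0, and there is no ∂_3, so H_2 ≅ 0.

As a check, the Euler characteristic is 9 − 27 + 18 = 0, which agrees with 1 − 1 + 0 = 0.

H_0 ≅ Z,  H_1 ≅ Z ⊕ Z/2Z,  H_2 = 0.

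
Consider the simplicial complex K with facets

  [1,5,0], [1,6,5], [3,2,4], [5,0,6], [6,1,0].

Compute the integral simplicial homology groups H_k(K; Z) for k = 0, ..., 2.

H_0 ≅ Z^2,  H_1 = 0,  H_2 ≅ Z.

K has 7 vertices, 9 edges, 5 triangles.
rank ∂_0 = 0, rank ∂_1 = 5 ⇒ b_0 = 7 − 0 − 5 = 2; all invariant factors of ∂_1 are 1 so no torsion. So H_0 ≅ Z^2.
rank ∂_1 = 5, rank ∂_2 = 4 ⇒ b_1 = 9 − 5 − 4 = 0; all invariant factors of ∂_2 are 1 so no torsion. So H_1 ≅ 0.
rank ∂_2 = 4, rank ∂_3 = 0 ⇒ b_2 = 5 − 4 − 0 = 1. So H_2 ≅ Z.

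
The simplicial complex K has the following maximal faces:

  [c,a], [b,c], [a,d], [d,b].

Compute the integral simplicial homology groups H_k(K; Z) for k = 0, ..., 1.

H_0 = Z,  H_1 = Z.

Take the total order a < b < c < d on the vertex set. Then K (dimension 1) consists of the simplices:

  0-simplices (4): a, b, c, d
  1-simplices (4): ac, ad, bc, bd

so the chain groups are C_0 ≅ Z^4, C_1 ≅ Z^4.

∂_1: C_1 → C_0 is given by ∂[p,q] = [q] − [p]. For instance
  ∂bc = c − b.
The 4×4 boundary matrix has rank 3 and Smith normal form diag(1,1,1).

From H_k ≅ ker(∂_k) / im(∂_{k+1}) we obtain:

  H_0: rank C_0 − rank ∂_1 = 4 − 3 = 1, and the invariant factors of ∂_1 are all 1, so H_0 ≅ Z.
  H_1: rank ker ∂_1 − rank ∂_2 = (4 − 3) − 0 = 1, and there is no ∂_2, so H_1 ≅ Z.

As a check, the Euler characteristic is 4 − 4 = 0, which agrees with 1 − 1 = 0.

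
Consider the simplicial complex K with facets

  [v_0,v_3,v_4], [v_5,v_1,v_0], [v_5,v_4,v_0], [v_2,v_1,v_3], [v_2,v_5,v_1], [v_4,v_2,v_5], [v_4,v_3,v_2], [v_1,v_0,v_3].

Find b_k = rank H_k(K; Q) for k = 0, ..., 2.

b_0 = 1, b_1 = 0, b_2 = 1.

We work with the vertex ordering v_0 < v_1 < v_2 < v_3 < v_4 < v_5. The simplices of K, each written with vertices in increasing order, are:

  0-simplices (6): [v_0], [v_1], [v_2], [v_3], [v_4], [v_5]
  1-simplices (12): [v_0,v_1], [v_0,v_3], [v_0,v_4], [v_0,v_5], [v_1,v_2], [v_1,v_3], [v_1,v_5], [v_2,v_3], [v_2,v_4], [v_2,v_5], [v_3,v_4], [v_4,v_5]
  2-simplices (8): [v_0,v_1,v_3], [v_0,v_1,v_5], [v_0,v_3,v_4], [v_0,v_4,v_5], [v_1,v_2,v_3], [v_1,v_2,v_5], [v_2,v_3,v_4], [v_2,v_4,v_5]

giving chain groups C_0 ≅ Z^6, C_1 ≅ Z^12, C_2 ≅ Z^8.

Boundary ∂_1: C_1 → C_0 maps an edge to its endpoints' difference, ∂[p,q] = q − p. For instance
  ∂[v_1,v_5] = [v_5] − [v_1].
As a 6×12 matrix over Z this has rank 5, with invariant factors (1,1,1,1,1).

The boundary map ∂_2: C_2 → C_1 sends each 2-simplex [p,q,r] to [q,r] − [p,r] + [p,q]. For instance
  ∂[v_0,v_4,v_5] = [v_4,v_5] − [v_0,v_5] + [v_0,v_4],
  ∂[v_1,v_2,v_3] = [v_2,v_3] − [v_1,v_3] + [v_1,v_2].
The 12×8 boundary matrix has rank 7 and Smith normal form diag(1,1,1,1,1,1,1).

From H_k ≅ ker(∂_k) / im(∂_{k+1}) we obtain:

  H_0: rank C_0 − rank ∂_1 = 6 − 5 = 1, and the invariant factors of ∂_1 are all 1, so H_0 = Z.
  H_1: rank ker ∂_1 − rank ∂_2 = (12 − 5) − 7 = 0, and the invariant factors of ∂_2 are all 1, so H_1 = 0.
  H_2: rank ker ∂_2 − rank ∂_3 = (8 − 7) − 0 = 1, and there is no ∂_3, so H_2 = Z.

Hence the Betti numbers are b_0 = 1, b_1 = 0, b_2 = 1.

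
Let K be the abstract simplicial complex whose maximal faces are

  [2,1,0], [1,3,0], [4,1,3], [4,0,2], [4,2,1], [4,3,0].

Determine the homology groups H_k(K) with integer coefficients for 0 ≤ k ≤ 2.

H_0 ≅ Z,  H_1 = 0,  H_2 ≅ Z.

Order the vertices as 0 < 1 < 2 < 3 < 4. Listing each simplex with vertices in this order, K has dimension 2 with simplices:

  0-simplices (5): [0], [1], [2], [3], [4]
  1-simplices (9): [0,1], [0,2], [0,3], [0,4], [1,2], [1,3], [1,4], [2,4], [3,4]
  2-simplices (6): [0,1,2], [0,1,3], [0,2,4], [0,3,4], [1,2,4], [1,3,4]

giving chain groups C_0 ≅ Z^5, C_1 ≅ Z^9, C_2 ≅ Z^6.

The boundary map ∂_1: C_1 → C_0 sends each edge [p,q] (with p < q) to q − p. For instance
  ∂[3,4] = [4] − [3].
The 5×9 boundary matrix has rank 4 and Smith normal form diag(1,1,1,1).

∂_2: C_2 → C_1 sends each 2-simplex [p,q,r] to [q,r] − [p,r] + [p,q]. For instance
  ∂[0,1,3] = [1,3] − [0,3] + [0,1],
  ∂[1,2,4] = [2,4] − [1,4] + [1,2].
As a 9×6 matrix over Z this has rank 5, with invariant factors (1,1,1,1,1).

From H_k ≅ ker(∂_k) / im(∂_{k+1}) we obtain:

  H_0: rank C_0 − rank ∂_1 = 5 − 4 = 1, and the invariant factors of ∂_1 are all 1, so H_0 = Z.
  H_1: rank ker ∂_1 − rank ∂_2 = (9 − 4) − 5 = 0, and the invariant factors of ∂_2 are all 1, so H_1 = 0.
  H_2: rank ker ∂_2 − rank ∂_3 = (6 − 5) − 0 = 1, and there is no ∂_3, so H_2 = Z.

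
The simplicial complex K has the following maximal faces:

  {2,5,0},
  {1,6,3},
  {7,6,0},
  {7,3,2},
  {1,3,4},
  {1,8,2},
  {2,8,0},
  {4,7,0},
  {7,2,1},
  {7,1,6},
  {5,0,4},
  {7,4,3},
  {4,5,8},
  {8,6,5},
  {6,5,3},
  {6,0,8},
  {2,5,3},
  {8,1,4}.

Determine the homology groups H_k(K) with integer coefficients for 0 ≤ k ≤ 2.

Fix the vertex order 0 < 1 < 2 < 3 < 4 < 5 < 6 < 7 < 8 and write every simplex with vertices in increasing order. Then dim K = 2 and the simplices of K are:

  0-simplices (9): [0], [1], [2], [3], [4], [5], [6], [7], [8]
  1-simplices (27): (27 of them)
  2-simplices (18): [0,2,5], [0,2,8], [0,4,5], [0,4,7], [0,6,7], [0,6,8], [1,2,7], [1,2,8], [1,3,4], [1,3,6], [1,4,8], [1,6,7], [2,3,5], [2,3,7], [3,4,7], [3,5,6], [4,5,8], [5,6,8]

so the chain groups are C_0 ≅ Z^9, C_1 ≅ Z^27, C_2 ≅ Z^18.

The boundary map ∂_1: C_1 → C_0 sends each edge [p,q] (with p < q) to q − p. For instance
  ∂[0,7] = [7] − [0].
As a 9×27 matrix over Z this has rank 8, with invariant factors (1,1,1,1,1,1,1,1).

The boundary map ∂_2: C_2 → C_1 acts by ∂[p,q,r] = [q,r] − [p,r] + [p,q]. For instance
  ∂[0,4,5] = [4,5] − [0,5] + [0,4],
  ∂[4,5,8] = [5,8] − [4,8] + [4,5].
This gives a 27×18 integer matrix of rank 18; reducing to Smith normal form yields diagonal entries (1,1,1,1,1,1,1,1,1,1,1,1,1,1,1,1,1,2).

Reading off H_k = ker ∂_k / im ∂_{k+1}:

  H_0: rank C_0 − rank ∂_1 = 9 − 8 = 1, and the invariant factors of ∂_1 are all 1, so H_0 ≅ Z.
  H_1: rank ker ∂_1 − rank ∂_2 = (27 − 8) − 18 = 1, and ∂_2 has invariant factor 2 > 1, so H_1 ≅ Z ⊕ Z/2.
  H_2: rank ker ∂_2 − rank ∂_3 = (18 − 18) − 0 = 0, and there is no ∂_3, so H_2 ≅ 0.

As a check, the Euler characteristic is 9 − 27 + 18 = 0, which agrees with 1 − 1 + 0 = 0.

H_0 = Z,  H_1 = Z ⊕ Z/2,  H_2 = 0.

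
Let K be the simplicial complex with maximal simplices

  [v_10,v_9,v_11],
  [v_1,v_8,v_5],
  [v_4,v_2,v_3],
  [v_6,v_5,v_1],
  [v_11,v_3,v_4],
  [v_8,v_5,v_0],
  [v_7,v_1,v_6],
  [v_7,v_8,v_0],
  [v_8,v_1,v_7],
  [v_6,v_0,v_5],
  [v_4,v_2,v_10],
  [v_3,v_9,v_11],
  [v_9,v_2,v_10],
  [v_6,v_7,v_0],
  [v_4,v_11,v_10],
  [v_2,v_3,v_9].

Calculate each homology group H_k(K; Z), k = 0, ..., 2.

Fix the vertex order v_0 < v_1 < v_2 < v_3 < v_4 < v_5 < v_6 < v_7 < v_8 < v_9 < v_10 < v_11 and write every simplex with vertices in increasing order. Then dim K = 2 and the simplices of K are:

  0-simplices (12): [v_0], [v_1], [v_2], [v_3], [v_4], [v_5], [v_6], [v_7], [v_8], [v_9], [v_10], [v_11]
  1-simplices (24): (24 of them)
  2-simplices (16): (16 of them)

so the chain groups are C_0 ≅ Z^12, C_1 ≅ Z^24, C_2 ≅ Z^16.

∂_1: C_1 → C_0 maps an edge to its endpoints' difference, ∂[p,q] = q − p. For instance
  ∂[v_10,v_11] = [v_11] − [v_10].
As a 12×24 matrix over Z this has rank 10, with invariant factors (1,1,1,1,1,1,1,1,1,1).

∂_2: C_2 → C_1 acts by ∂[p,q,r] = [q,r] − [p,r] + [p,q]. For instance
  ∂[v_9,v_10,v_11] = [v_10,v_11] − [v_9,v_11] + [v_9,v_10],
  ∂[v_1,v_6,v_7] = [v_6,v_7] − [v_1,v_7] + [v_1,v_6].
The resulting 24×16 matrix has rank 14, and its Smith normal form has invariant factors (1,1,1,1,1,1,1,1,1,1,1,1,1,1).

Reading off H_k = ker ∂_k / im ∂_{k+1}:

  H_0: rank C_0 − rank ∂_1 = 12 − 10 = 2, and the invariant factors of ∂_1 are all 1, so H_0 ≅ Z^2.
  H_1: rank ker ∂_1 − rank ∂_2 = (24 − 10) − 14 = 0, and the invariant factors of ∂_2 are all 1, so H_1 ≅ 0.
  H_2: rank ker ∂_2 − rank ∂_3 = (16 − 14) − 0 = 2, and there is no ∂_3, so H_2 ≅ Z^2.

H_0 = Z^2,  H_1 = 0,  H_2 = Z^2.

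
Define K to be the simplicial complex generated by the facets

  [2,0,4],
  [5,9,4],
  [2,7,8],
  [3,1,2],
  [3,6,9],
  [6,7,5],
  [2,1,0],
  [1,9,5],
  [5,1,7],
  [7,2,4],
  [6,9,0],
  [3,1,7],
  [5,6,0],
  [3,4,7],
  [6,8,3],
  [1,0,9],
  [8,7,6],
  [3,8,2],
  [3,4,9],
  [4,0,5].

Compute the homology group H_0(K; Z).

We work with the vertex ordering 0 < 1 < 2 < 3 < 4 < 5 < 6 < 7 < 8 < 9. The simplices of K, each written with vertices in increasing order, are:

  0-simplices (10): [0], [1], [2], [3], [4], [5], [6], [7], [8], [9]
  1-simplices (30): (30 of them)
  2-simplices (20): (20 of them)

so the chain groups are C_0 ≅ Z^10, C_1 ≅ Z^30, C_2 ≅ Z^20.

The boundary map ∂_1: C_1 → C_0 sends each edge [p,q] (with p < q) to q − p. For instance
  ∂[4,9] = [9] − [4].
The 10×30 boundary matrix has rank 9 and Smith normal form diag(1,1,1,1,1,1,1,1,1).

∂_2: C_2 → C_1 maps a triangle to the signed sum of its edges. For instance
  ∂[1,2,3] = [2,3] − [1,3] + [1,2],
  ∂[4,5,9] = [5,9] − [4,9] + [4,5].
The resulting 30×20 matrix has rank 20, and its Smith normal form has invariant factors (1,1,1,1,1,1,1,1,1,1,1,1,1,1,1,1,1,1,1,2).

Now H_k = ker ∂_k / im ∂_{k+1}, so:

  H_0: rank C_0 − rank ∂_1 = 10 − 9 = 1, and the invariant factors of ∂_1 are all 1, so H_0 = Z.

H_0 = Z.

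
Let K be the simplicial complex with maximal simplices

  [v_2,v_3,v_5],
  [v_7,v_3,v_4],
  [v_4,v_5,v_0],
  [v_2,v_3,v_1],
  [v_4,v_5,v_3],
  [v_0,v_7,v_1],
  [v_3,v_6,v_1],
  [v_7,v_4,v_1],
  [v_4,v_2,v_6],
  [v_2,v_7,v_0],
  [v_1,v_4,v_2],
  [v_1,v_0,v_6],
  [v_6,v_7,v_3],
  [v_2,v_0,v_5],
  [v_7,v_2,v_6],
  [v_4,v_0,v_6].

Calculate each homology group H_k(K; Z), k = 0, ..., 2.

Order the vertices as v_0 < v_1 < v_2 < v_3 < v_4 < v_5 < v_6 < v_7. Listing each simplex with vertices in this order, K has dimension 2 with simplices:

  0-simplices (8): [v_0], [v_1], [v_2], [v_3], [v_4], [v_5], [v_6], [v_7]
  1-simplices (24): (24 of them)
  2-simplices (16): (16 of them)

giving chain groups C_0 ≅ Z^8, C_1 ≅ Z^24, C_2 ≅ Z^16.

∂_1: C_1 → C_0 is given by ∂[p,q] = [q] − [p].
This gives a 8×24 integer matrix of rank 7; reducing to Smith normal form yields diagonal entries (1,1,1,1,1,1,1).

Boundary ∂_2: C_2 → C_1 acts by ∂[p,q,r] = [q,r] − [p,r] + [p,q]. For instance
  ∂[v_3,v_4,v_5] = [v_4,v_5] − [v_3,v_5] + [v_3,v_4],
  ∂[v_0,v_1,v_6] = [v_1,v_6] − [v_0,v_6] + [v_0,v_1].
The 24×16 boundary matrix has rank 15 and Smith normal form diag(1,1,1,1,1,1,1,1,1,1,1,1,1,1,1).

Now H_k = ker ∂_k / im ∂_{k+1}, so:

  H_0: rank C_0 − rank ∂_1 = 8 − 7 = 1, and the invariant factors of ∂_1 are all 1, so H_0 ≅ Z.
  H_1: rank ker ∂_1 − rank ∂_2 = (24 − 7) − 15 = 2, and the invariant factors of ∂_2 are all 1, so H_1 ≅ Z^2.
  H_2: rank ker ∂_2 − rank ∂_3 = (16 − 15) − 0 = 1, and there is no ∂_3, so H_2 ≅ Z.

As a check, the Euler characteristic is 8 − 24 + 16 = 0, which agrees with 1 − 2 + 1 = 0.
(K is a triangulation of the torus T^2.)

H_0 = Z,  H_1 = Z^2,  H_2 = Z.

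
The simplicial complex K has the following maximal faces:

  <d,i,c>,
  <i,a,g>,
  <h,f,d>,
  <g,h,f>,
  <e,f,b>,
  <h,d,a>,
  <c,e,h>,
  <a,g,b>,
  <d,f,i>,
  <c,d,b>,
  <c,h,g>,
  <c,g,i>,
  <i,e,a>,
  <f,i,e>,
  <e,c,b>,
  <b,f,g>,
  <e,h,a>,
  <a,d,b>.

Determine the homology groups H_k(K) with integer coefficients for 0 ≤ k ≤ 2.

Order the vertices as a < b < c < d < e < f < g < h < i. Listing each simplex with vertices in this order, K has dimension 2 with simplices:

  0-simplices (9): a, b, c, d, e, f, g, h, i
  1-simplices (27): ab, ad, ae, ag, ah, ai, bc, bd, be, bf, bg, cd, ce, cg, ch, ci, df, dh, di, ef, eh, ei, fg, fh, fi, gh, gi
  2-simplices (18): abd, abg, adh, aeh, aei, agi, bcd, bce, bef, bfg, cdi, ceh, cgh, cgi, dfh, dfi, efi, fgh

giving chain groups C_0 ≅ Z^9, C_1 ≅ Z^27, C_2 ≅ Z^18.

∂_1: C_1 → C_0 sends each edge [p,q] (with p < q) to q − p. For instance
  ∂bg = g − b.
As a 9×27 matrix over Z this has rank 8, with invariant factors (1,1,1,1,1,1,1,1).

∂_2: C_2 → C_1 acts by ∂[p,q,r] = [q,r] − [p,r] + [p,q]. For instance
  ∂aei = ei − ai + ae,
  ∂bce = ce − be + bc.
The 27×18 boundary matrix has rank 17 and Smith normal form diag(1,1,1,1,1,1,1,1,1,1,1,1,1,1,1,1,1).

Computing H_k = (kernel of ∂_k) / (image of ∂_{k+1}):

  H_0: rank C_0 − rank ∂_1 = 9 − 8 = 1, and the invariant factors of ∂_1 are all 1, so H_0 = Z.
  H_1: rank ker ∂_1 − rank ∂_2 = (27 − 8) − 17 = 2, and the invariant factors of ∂_2 are all 1, so H_1 = Z^2.
  H_2: rank ker ∂_2 − rank ∂_3 = (18 − 17) − 0 = 1, and there is no ∂_3, so H_2 = Z.

H_0 ≅ Z,  H_1 ≅ Z^2,  H_2 ≅ Z.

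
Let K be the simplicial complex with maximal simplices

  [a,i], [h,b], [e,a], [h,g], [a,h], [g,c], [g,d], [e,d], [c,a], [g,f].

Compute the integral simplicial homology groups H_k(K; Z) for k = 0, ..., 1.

H_0 ≅ Z,  H_1 ≅ Z^2.

Fix the vertex order a < b < c < d < e < f < g < h < i and write every simplex with vertices in increasing order. Then dim K = 1 and the simplices of K are:

  0-simplices (9): a, b, c, d, e, f, g, h, i
  1-simplices (10): ac, ae, ah, ai, bh, cg, de, dg, fg, gh

giving chain groups C_0 ≅ Z^9, C_1 ≅ Z^10.

Boundary ∂_1: C_1 → C_0 sends each edge [p,q] (with p < q) to q − p. For instance
  ∂ah = h − a.
As a 9×10 matrix over Z this has rank 8, with invariant factors (1,1,1,1,1,1,1,1).

Now H_k = ker ∂_k / im ∂_{k+1}, so:

  H_0: rank C_0 − rank ∂_1 = 9 − 8 = 1, and the invariant factors of ∂_1 are all 1, so H_0 = Z.
  H_1: rank ker ∂_1 − rank ∂_2 = (10 − 8) − 0 = 2, and there is no ∂_2, so H_1 = Z^2.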